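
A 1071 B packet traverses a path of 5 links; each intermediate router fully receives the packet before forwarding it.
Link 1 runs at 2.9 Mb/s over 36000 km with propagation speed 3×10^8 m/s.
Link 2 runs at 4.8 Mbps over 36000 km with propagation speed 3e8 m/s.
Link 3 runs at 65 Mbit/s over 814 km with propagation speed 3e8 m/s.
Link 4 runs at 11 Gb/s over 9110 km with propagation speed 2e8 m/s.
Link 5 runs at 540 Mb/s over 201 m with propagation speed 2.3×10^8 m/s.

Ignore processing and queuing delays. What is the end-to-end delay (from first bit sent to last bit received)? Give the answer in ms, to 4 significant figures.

293.2 ms

L = 1071 × 8 = 8568 bits.
Transmission delays (L/R per hop): 2.95448, 1.785, 0.131815, 0.000778909, 0.0158667 ms; sum = 4.88794 ms.
Propagation delays (d/s per hop): 120, 120, 2.71333, 45.55, 0.000873913 ms; sum = 288.264 ms.
End-to-end = 293.2 ms.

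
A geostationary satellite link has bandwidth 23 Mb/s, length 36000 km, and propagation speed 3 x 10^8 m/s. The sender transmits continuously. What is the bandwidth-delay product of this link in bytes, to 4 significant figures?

345000 bytes

Propagation delay = 36000000 / 300000000 = 0.12 s.
BDP = R × t_prop = 23000000 × 0.12 = 2760000 bits.
In bytes: 2760000/8 = 345000 bytes.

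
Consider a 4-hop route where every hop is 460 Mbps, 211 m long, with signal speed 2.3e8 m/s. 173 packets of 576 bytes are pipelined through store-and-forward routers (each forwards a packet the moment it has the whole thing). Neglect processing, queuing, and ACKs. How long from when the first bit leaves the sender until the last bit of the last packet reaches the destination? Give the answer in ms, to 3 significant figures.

1.77 ms

Per-hop transmission t_tx = L/R = 4608/460000000 = 0.0100174 ms.
Per-hop propagation t_prop = 211/2.3e+08 = 0.000917391 ms.
Pipeline fill: first packet needs 4·t_tx to clear all hops; remaining 172 packets each add one t_tx.
Total = (4+173-1)·t_tx + 4·t_prop = 176·0.0100174 + 4·0.000917391 = 1.77 ms.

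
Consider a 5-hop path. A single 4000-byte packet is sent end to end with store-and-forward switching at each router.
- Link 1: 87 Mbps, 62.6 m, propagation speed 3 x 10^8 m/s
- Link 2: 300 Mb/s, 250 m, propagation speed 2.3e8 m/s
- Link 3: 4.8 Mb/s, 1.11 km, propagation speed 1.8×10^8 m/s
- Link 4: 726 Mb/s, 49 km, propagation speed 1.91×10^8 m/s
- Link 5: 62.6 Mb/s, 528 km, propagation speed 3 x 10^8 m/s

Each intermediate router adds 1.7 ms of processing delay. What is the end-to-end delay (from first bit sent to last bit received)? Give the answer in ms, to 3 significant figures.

L = 4000 × 8 = 32000 bits.
Transmission delays (L/R per hop): 0.367816, 0.106667, 6.66667, 0.0440771, 0.511182 ms; sum = 7.69641 ms.
Propagation delays (d/s per hop): 0.000208667, 0.00108696, 0.00616667, 0.256545, 1.76 ms; sum = 2.02401 ms.
Processing at 4 router(s): 4 × 1.7 ms = 6.8 ms.
End-to-end = 16.5 ms.

16.5 ms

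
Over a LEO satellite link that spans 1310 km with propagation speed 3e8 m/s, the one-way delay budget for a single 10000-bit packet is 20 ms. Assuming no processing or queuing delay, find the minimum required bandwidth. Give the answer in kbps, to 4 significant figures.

639.7 kbps

Propagation delay = 1310000 / 300000000 = 4.36667 ms.
Transmission budget = 20 − 4.36667 = 15.6333 ms.
R ≥ L / t_tx = 10000 bits / 0.0156333 s = 639.7 kbps.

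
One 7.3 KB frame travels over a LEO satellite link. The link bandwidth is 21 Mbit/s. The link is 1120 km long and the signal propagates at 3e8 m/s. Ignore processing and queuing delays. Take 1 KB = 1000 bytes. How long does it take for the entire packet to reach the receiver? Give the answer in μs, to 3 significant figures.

L = 58400 bits.
Transmission delay = L/R = 58400 / 21000000 = 2780.95 μs.
Propagation delay = d/s = 1120000 m / 300000000 m/s = 3733.33 μs.
Total = 6510 μs.

6510 μs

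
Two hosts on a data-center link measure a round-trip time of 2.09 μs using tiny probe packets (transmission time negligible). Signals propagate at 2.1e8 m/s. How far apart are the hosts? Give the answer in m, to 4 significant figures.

One-way propagation = RTT/2 = 1.045 μs.
d = s × t = 210000000 × 1.045e-06 = 219.5 m.

219.5 m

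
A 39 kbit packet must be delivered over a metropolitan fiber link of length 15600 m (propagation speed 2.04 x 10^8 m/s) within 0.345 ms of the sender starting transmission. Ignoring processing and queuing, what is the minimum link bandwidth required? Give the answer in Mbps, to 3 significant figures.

145 Mbps

Propagation delay = 15600 / 204000000 = 0.0764706 ms.
Transmission budget = 0.345 − 0.0764706 = 0.268529 ms.
R ≥ L / t_tx = 39000 bits / 0.000268529 s = 145 Mbps.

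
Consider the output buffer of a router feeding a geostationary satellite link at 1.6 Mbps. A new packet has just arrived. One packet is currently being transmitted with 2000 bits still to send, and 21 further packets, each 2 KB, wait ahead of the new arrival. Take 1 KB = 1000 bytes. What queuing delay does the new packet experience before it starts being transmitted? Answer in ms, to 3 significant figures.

Each queued packet: L/R = 16000/1600000 = 10 ms.
21 queued → 210 ms.
Plus remaining 2000 bits of current packet: 1.25 ms.
Queuing delay = 211 ms.

211 ms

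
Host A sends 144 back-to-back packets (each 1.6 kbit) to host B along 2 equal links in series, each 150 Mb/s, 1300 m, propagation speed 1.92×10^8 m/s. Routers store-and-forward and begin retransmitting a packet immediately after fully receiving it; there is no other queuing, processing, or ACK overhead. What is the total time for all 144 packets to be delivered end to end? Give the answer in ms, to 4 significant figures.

1.560 ms

Per-hop transmission t_tx = L/R = 1600/150000000 = 0.0106667 ms.
Per-hop propagation t_prop = 1300/192000000 = 0.00677083 ms.
Pipeline fill: first packet needs 2·t_tx to clear all hops; remaining 143 packets each add one t_tx.
Total = (2+144-1)·t_tx + 2·t_prop = 145·0.0106667 + 2·0.00677083 = 1.560 ms.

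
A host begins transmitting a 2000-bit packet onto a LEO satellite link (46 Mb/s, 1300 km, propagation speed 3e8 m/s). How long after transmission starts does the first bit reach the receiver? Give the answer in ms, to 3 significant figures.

First bit experiences only propagation delay: d/s = 1300000/300000000 = 4.33 ms.

4.33 ms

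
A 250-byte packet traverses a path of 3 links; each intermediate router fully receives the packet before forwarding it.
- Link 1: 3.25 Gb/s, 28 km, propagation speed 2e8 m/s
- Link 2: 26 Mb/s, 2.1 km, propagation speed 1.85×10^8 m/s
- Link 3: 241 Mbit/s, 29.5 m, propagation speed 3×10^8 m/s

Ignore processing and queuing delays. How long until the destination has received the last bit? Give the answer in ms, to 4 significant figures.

L = 250 × 8 = 2000 bits.
Transmission delays (L/R per hop): 0.000615385, 0.0769231, 0.00829876 ms; sum = 0.0858372 ms.
Propagation delays (d/s per hop): 0.14, 0.0113514, 9.83333e-05 ms; sum = 0.15145 ms.
End-to-end = 0.2373 ms.

0.2373 ms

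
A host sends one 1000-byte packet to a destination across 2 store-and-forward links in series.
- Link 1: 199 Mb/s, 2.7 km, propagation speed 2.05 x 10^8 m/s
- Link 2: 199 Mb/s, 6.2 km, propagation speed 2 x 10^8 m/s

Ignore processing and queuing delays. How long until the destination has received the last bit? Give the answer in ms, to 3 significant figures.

L = 1000 × 8 = 8000 bits.
Transmission delay per hop = L/R = 8000/199000000 = 0.040201 ms; 2 hops → 0.080402 ms.
Propagation delays (d/s per hop): 0.0131707, 0.031 ms; sum = 0.0441707 ms.
End-to-end = 0.125 ms.

0.125 ms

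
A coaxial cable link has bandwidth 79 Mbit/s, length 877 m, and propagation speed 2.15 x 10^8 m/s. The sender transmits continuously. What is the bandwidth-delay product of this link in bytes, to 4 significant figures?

40.28 bytes

Propagation delay = 877 / 215000000 = 4.07907e-06 s.
BDP = R × t_prop = 79000000 × 4.07907e-06 = 322.247 bits.
In bytes: 322.247/8 = 40.28 bytes.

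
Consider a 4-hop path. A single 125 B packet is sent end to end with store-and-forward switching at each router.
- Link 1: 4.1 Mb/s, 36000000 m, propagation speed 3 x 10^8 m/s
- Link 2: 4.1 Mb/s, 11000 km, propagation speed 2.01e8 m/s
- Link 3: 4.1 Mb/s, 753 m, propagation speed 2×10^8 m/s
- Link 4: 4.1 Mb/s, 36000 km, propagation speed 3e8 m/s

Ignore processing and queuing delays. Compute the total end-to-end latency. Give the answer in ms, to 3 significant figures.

296 ms

L = 125 × 8 = 1000 bits.
Transmission delay per hop = L/R = 1000/4.1e+06 = 0.243902 ms; 4 hops → 0.97561 ms.
Propagation delays (d/s per hop): 120, 54.7264, 0.003765, 120 ms; sum = 294.73 ms.
End-to-end = 296 ms.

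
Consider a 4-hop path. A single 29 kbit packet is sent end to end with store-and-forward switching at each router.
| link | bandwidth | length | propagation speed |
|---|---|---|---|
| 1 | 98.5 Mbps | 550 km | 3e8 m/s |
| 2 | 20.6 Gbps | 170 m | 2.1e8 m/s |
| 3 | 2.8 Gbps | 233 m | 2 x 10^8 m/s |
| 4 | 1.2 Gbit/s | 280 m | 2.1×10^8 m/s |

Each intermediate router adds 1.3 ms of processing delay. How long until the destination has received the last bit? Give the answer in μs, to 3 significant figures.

6070 μs

L = 29000 bits.
Transmission delays (L/R per hop): 294.416, 1.40777, 10.3571, 24.1667 μs; sum = 330.348 μs.
Propagation delays (d/s per hop): 1833.33, 0.809524, 1.165, 1.33333 μs; sum = 1836.64 μs.
Processing at 3 router(s): 3 × 1.3 ms = 3900 μs.
End-to-end = 6070 μs.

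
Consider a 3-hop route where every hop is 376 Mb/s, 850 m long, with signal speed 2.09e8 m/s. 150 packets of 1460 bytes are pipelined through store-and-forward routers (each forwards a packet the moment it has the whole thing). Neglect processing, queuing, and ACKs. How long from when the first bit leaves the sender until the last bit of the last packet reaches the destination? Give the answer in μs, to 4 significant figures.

4734 μs

Per-hop transmission t_tx = L/R = 11680/376000000 = 31.0638 μs.
Per-hop propagation t_prop = 850/209000000 = 4.06699 μs.
Pipeline fill: first packet needs 3·t_tx to clear all hops; remaining 149 packets each add one t_tx.
Total = (3+150-1)·t_tx + 3·t_prop = 152·31.0638 + 3·4.06699 = 4734 μs.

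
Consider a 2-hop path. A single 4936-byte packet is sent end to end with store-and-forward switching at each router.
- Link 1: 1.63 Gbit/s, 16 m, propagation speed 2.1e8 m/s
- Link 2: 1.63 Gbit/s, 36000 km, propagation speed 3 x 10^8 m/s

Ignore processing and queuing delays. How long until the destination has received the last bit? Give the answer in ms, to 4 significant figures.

120.0 ms

L = 4936 × 8 = 39488 bits.
Transmission delay per hop = L/R = 39488/1630000000 = 0.0242258 ms; 2 hops → 0.0484515 ms.
Propagation delays (d/s per hop): 7.61905e-05, 120 ms; sum = 120 ms.
End-to-end = 120.0 ms.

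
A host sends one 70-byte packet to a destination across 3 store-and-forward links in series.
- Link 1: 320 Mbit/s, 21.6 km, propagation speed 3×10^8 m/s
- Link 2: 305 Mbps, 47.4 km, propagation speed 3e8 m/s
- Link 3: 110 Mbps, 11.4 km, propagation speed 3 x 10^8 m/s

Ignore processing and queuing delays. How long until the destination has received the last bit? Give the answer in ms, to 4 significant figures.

0.2767 ms

L = 70 × 8 = 560 bits.
Transmission delays (L/R per hop): 0.00175, 0.00183607, 0.00509091 ms; sum = 0.00867697 ms.
Propagation delays (d/s per hop): 0.072, 0.158, 0.038 ms; sum = 0.268 ms.
End-to-end = 0.2767 ms.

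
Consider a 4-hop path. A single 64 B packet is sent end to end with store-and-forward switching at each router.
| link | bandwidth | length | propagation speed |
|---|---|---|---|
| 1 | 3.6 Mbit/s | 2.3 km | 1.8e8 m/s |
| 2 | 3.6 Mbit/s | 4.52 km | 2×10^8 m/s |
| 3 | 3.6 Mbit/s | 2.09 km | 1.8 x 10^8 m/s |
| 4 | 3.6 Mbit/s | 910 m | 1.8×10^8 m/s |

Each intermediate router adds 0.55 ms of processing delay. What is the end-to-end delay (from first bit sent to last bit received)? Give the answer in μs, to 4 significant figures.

2271 μs

L = 64 × 8 = 512 bits.
Transmission delay per hop = L/R = 512/3600000 = 142.222 μs; 4 hops → 568.889 μs.
Propagation delays (d/s per hop): 12.7778, 22.6, 11.6111, 5.05556 μs; sum = 52.0444 μs.
Processing at 3 router(s): 3 × 0.55 ms = 1650 μs.
End-to-end = 2271 μs.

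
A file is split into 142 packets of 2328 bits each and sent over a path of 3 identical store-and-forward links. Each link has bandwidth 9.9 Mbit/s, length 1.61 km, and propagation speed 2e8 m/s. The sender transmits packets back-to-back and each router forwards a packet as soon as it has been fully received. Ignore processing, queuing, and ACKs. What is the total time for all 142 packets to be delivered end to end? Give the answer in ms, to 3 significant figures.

Per-hop transmission t_tx = L/R = 2328/9900000 = 0.235152 ms.
Per-hop propagation t_prop = 1610/200000000 = 0.00805 ms.
Pipeline fill: first packet needs 3·t_tx to clear all hops; remaining 141 packets each add one t_tx.
Total = (3+142-1)·t_tx + 3·t_prop = 144·0.235152 + 3·0.00805 = 33.9 ms.

33.9 ms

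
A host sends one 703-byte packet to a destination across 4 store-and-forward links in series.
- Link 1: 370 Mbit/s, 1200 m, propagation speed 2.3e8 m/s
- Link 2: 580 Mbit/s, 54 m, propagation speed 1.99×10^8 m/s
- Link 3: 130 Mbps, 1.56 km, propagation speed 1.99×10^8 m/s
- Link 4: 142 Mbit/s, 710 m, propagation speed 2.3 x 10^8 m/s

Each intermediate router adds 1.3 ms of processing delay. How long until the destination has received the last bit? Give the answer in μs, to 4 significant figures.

4024 μs

L = 703 × 8 = 5624 bits.
Transmission delays (L/R per hop): 15.2, 9.69655, 43.2615, 39.6056 μs; sum = 107.764 μs.
Propagation delays (d/s per hop): 5.21739, 0.271357, 7.8392, 3.08696 μs; sum = 16.4149 μs.
Processing at 3 router(s): 3 × 1.3 ms = 3900 μs.
End-to-end = 4024 μs.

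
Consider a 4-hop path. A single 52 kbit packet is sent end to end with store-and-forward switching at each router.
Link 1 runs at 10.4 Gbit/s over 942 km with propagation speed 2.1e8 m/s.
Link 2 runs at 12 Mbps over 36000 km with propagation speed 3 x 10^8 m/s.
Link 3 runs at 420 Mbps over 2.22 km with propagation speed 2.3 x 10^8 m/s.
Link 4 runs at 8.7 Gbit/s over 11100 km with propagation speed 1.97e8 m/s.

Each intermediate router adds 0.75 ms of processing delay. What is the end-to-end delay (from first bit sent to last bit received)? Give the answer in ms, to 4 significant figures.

187.6 ms

L = 52000 bits.
Transmission delays (L/R per hop): 0.005, 4.33333, 0.12381, 0.00597701 ms; sum = 4.46812 ms.
Propagation delays (d/s per hop): 4.48571, 120, 0.00965217, 56.3452 ms; sum = 180.841 ms.
Processing at 3 router(s): 3 × 0.75 ms = 2.25 ms.
End-to-end = 187.6 ms.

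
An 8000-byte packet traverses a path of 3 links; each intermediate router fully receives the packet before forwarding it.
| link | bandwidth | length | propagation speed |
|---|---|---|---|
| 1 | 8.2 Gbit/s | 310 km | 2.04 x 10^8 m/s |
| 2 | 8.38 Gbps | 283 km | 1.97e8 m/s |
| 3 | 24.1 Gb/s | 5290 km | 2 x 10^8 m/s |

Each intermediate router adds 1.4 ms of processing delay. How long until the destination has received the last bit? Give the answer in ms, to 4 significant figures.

L = 8000 × 8 = 64000 bits.
Transmission delays (L/R per hop): 0.00780488, 0.00763723, 0.0026556 ms; sum = 0.0180977 ms.
Propagation delays (d/s per hop): 1.51961, 1.43655, 26.45 ms; sum = 29.4062 ms.
Processing at 2 router(s): 2 × 1.4 ms = 2.8 ms.
End-to-end = 32.22 ms.

32.22 ms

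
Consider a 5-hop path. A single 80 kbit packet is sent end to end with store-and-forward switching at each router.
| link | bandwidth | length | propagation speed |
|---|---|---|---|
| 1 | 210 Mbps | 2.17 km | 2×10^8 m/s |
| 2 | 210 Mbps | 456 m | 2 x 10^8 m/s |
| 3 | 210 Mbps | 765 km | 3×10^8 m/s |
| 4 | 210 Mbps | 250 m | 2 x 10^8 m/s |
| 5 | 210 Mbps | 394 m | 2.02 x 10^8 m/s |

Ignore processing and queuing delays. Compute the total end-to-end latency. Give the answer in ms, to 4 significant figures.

4.471 ms

L = 80000 bits.
Transmission delay per hop = L/R = 80000/210000000 = 0.380952 ms; 5 hops → 1.90476 ms.
Propagation delays (d/s per hop): 0.01085, 0.00228, 2.55, 0.00125, 0.0019505 ms; sum = 2.56633 ms.
End-to-end = 4.471 ms.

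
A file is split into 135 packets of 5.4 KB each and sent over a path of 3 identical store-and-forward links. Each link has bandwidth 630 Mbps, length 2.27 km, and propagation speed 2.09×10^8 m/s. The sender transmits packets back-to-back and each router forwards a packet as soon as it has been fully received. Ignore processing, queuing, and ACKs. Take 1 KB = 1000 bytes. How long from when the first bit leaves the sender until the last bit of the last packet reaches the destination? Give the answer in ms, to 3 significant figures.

9.43 ms

Per-hop transmission t_tx = L/R = 43200/630000000 = 0.0685714 ms.
Per-hop propagation t_prop = 2270/209000000 = 0.0108612 ms.
Pipeline fill: first packet needs 3·t_tx to clear all hops; remaining 134 packets each add one t_tx.
Total = (3+135-1)·t_tx + 3·t_prop = 137·0.0685714 + 3·0.0108612 = 9.43 ms.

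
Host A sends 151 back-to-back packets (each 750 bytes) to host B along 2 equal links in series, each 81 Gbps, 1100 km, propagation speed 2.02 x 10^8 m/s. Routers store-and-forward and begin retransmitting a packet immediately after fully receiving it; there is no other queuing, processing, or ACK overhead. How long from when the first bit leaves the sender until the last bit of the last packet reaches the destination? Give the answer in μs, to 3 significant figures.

10900 μs

Per-hop transmission t_tx = L/R = 6000/81000000000 = 0.0740741 μs.
Per-hop propagation t_prop = 1100000/202000000 = 5445.54 μs.
Pipeline fill: first packet needs 2·t_tx to clear all hops; remaining 150 packets each add one t_tx.
Total = (2+151-1)·t_tx + 2·t_prop = 152·0.0740741 + 2·5445.54 = 10900 μs.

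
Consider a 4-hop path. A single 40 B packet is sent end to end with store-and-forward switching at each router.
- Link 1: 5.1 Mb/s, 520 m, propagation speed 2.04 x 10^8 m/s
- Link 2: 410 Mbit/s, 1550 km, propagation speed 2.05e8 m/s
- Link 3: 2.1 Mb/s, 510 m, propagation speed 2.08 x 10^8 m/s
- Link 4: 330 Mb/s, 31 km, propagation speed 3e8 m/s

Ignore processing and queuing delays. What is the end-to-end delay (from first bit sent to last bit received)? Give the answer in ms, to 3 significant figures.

L = 40 × 8 = 320 bits.
Transmission delays (L/R per hop): 0.0627451, 0.000780488, 0.152381, 0.000969697 ms; sum = 0.216876 ms.
Propagation delays (d/s per hop): 0.00254902, 7.56098, 0.00245192, 0.103333 ms; sum = 7.66931 ms.
End-to-end = 7.89 ms.

7.89 ms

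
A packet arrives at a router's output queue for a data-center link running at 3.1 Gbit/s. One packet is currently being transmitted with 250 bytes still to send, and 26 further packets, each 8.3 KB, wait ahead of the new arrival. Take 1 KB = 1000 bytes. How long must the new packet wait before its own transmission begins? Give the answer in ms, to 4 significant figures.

Each queued packet: L/R = 66400/3100000000 = 0.0214194 ms.
26 queued → 0.556903 ms.
Plus remaining 2000 bits of current packet: 0.000645161 ms.
Queuing delay = 0.5575 ms.

0.5575 ms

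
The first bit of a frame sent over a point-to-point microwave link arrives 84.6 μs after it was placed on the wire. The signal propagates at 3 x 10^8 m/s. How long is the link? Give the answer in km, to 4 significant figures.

25.38 km

d = s × t_prop = 300000000 × 8.46e-05 = 25.38 km.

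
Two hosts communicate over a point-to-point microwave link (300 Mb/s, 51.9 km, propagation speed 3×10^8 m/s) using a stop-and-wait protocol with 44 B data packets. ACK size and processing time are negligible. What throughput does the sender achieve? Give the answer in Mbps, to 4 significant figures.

1.014 Mbps

t_tx = L/R = 352/300000000 = 1.17333e-06 s.
t_prop = 51900/300000000 = 0.000173 s; RTT = 0.000346 s.
Cycle = t_tx + RTT = 0.000347173 s.
Throughput = L / cycle = 352 / 0.000347173 = 1.014 Mbps.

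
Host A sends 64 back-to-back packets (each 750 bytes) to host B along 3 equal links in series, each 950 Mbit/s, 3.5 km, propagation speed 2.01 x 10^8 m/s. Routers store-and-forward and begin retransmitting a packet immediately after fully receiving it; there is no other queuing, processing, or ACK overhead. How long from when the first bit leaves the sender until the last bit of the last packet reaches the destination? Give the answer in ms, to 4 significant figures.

Per-hop transmission t_tx = L/R = 6000/950000000 = 0.00631579 ms.
Per-hop propagation t_prop = 3500/2.01e+08 = 0.0174129 ms.
Pipeline fill: first packet needs 3·t_tx to clear all hops; remaining 63 packets each add one t_tx.
Total = (3+64-1)·t_tx + 3·t_prop = 66·0.00631579 + 3·0.0174129 = 0.4691 ms.

0.4691 ms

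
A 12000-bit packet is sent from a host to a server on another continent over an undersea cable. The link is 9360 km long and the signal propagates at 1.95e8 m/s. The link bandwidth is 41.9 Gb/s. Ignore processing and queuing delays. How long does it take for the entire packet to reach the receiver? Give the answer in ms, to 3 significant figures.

Transmission delay = L/R = 12000 / 41900000000 = 0.000286396 ms.
Propagation delay = d/s = 9360000 m / 195000000 m/s = 48 ms.
Total = 48.0 ms.

48.0 ms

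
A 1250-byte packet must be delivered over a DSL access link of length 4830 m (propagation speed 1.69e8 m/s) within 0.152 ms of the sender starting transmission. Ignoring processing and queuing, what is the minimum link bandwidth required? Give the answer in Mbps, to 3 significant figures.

81.0 Mbps

L = 10000 bits.
Propagation delay = 4830 / 169000000 = 0.0285799 ms.
Transmission budget = 0.152 − 0.0285799 = 0.12342 ms.
R ≥ L / t_tx = 10000 bits / 0.00012342 s = 81.0 Mbps.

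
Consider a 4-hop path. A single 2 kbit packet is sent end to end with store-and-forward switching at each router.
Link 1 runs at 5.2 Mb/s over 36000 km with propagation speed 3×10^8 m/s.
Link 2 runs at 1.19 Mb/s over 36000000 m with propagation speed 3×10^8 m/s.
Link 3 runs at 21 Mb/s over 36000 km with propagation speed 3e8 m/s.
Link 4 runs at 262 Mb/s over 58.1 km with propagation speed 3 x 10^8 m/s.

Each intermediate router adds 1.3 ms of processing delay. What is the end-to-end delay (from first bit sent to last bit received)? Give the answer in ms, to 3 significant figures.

L = 2000 bits.
Transmission delays (L/R per hop): 0.384615, 1.68067, 0.0952381, 0.00763359 ms; sum = 2.16816 ms.
Propagation delays (d/s per hop): 120, 120, 120, 0.193667 ms; sum = 360.194 ms.
Processing at 3 router(s): 3 × 1.3 ms = 3.9 ms.
End-to-end = 366 ms.

366 ms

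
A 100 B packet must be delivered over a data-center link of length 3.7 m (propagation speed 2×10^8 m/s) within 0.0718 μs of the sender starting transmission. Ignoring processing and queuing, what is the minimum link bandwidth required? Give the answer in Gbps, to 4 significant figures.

15.01 Gbps

L = 800 bits.
Propagation delay = 3.7 / 200000000 = 0.0185 μs.
Transmission budget = 0.0718 − 0.0185 = 0.0533 μs.
R ≥ L / t_tx = 800 bits / 5.33e-08 s = 15.01 Gbps.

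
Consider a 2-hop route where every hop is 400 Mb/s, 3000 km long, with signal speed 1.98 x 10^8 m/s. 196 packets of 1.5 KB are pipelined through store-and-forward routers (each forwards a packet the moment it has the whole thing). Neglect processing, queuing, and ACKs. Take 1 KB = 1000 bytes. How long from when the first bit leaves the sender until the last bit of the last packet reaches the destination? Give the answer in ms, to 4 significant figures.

36.21 ms

Per-hop transmission t_tx = L/R = 12000/400000000 = 0.03 ms.
Per-hop propagation t_prop = 3000000/198000000 = 15.1515 ms.
Pipeline fill: first packet needs 2·t_tx to clear all hops; remaining 195 packets each add one t_tx.
Total = (2+196-1)·t_tx + 2·t_prop = 197·0.03 + 2·15.1515 = 36.21 ms.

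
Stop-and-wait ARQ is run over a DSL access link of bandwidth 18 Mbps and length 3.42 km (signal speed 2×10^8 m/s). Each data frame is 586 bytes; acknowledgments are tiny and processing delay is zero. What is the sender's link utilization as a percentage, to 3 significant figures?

t_tx = L/R = 4688/18000000 = 0.000260444 s.
t_prop = 3420/200000000 = 1.71e-05 s; RTT = 3.42e-05 s.
Cycle = t_tx + RTT = 0.000294644 s.
Utilization = t_tx / cycle = 0.000260444/0.000294644 = 88.4 %.

88.4 %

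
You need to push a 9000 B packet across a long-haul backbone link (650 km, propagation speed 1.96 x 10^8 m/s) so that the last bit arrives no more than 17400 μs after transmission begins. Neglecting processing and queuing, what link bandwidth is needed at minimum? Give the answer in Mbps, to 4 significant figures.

L = 72000 bits.
Propagation delay = 650000 / 196000000 = 3316.33 μs.
Transmission budget = 17400 − 3316.33 = 14083.7 μs.
R ≥ L / t_tx = 72000 bits / 0.0140837 s = 5.112 Mbps.

5.112 Mbps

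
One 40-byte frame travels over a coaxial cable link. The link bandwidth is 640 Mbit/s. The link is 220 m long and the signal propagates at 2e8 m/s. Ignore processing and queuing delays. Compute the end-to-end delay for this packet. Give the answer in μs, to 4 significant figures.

L = 40 × 8 = 320 bits.
Transmission delay = L/R = 320 / 640000000 = 0.5 μs.
Propagation delay = d/s = 220 m / 200000000 m/s = 1.1 μs.
Total = 1.600 μs.

1.600 μs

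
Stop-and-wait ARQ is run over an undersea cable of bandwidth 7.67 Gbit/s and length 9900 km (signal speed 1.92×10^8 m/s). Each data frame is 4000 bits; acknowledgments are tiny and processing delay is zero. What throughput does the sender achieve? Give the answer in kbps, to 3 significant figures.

38.8 kbps

t_tx = L/R = 4000/7670000000 = 5.21512e-07 s.
t_prop = 9900000/192000000 = 0.0515625 s; RTT = 0.103125 s.
Cycle = t_tx + RTT = 0.103126 s.
Throughput = L / cycle = 4000 / 0.103126 = 38.8 kbps.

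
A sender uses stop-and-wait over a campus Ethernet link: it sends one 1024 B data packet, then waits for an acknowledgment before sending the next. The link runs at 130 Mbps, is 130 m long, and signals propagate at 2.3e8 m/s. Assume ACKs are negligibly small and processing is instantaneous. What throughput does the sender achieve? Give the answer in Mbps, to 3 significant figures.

128 Mbps

t_tx = L/R = 8192/130000000 = 6.30154e-05 s.
t_prop = 130/2.3e+08 = 5.65217e-07 s; RTT = 1.13043e-06 s.
Cycle = t_tx + RTT = 6.41458e-05 s.
Throughput = L / cycle = 8192 / 6.41458e-05 = 128 Mbps.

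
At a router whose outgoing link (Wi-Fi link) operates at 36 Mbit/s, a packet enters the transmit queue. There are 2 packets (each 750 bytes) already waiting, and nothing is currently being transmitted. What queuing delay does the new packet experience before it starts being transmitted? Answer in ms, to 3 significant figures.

Each queued packet: L/R = 6000/36000000 = 0.166667 ms.
2 queued → 0.333333 ms.
Queuing delay = 0.333 ms.

0.333 ms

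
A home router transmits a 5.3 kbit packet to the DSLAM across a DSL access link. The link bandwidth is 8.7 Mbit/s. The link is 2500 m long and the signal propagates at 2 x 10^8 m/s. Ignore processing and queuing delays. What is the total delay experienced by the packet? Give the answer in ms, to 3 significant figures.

0.622 ms

L = 5300 bits.
Transmission delay = L/R = 5300 / 8700000 = 0.609195 ms.
Propagation delay = d/s = 2500 m / 200000000 m/s = 0.0125 ms.
Total = 0.622 ms.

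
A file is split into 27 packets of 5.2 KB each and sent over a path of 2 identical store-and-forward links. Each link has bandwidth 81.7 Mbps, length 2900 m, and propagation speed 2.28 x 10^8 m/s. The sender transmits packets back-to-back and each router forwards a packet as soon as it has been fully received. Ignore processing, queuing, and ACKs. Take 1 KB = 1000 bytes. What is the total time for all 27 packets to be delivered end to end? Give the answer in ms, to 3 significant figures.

Per-hop transmission t_tx = L/R = 41600/81700000 = 0.50918 ms.
Per-hop propagation t_prop = 2900/2.28e+08 = 0.0127193 ms.
Pipeline fill: first packet needs 2·t_tx to clear all hops; remaining 26 packets each add one t_tx.
Total = (2+27-1)·t_tx + 2·t_prop = 28·0.50918 + 2·0.0127193 = 14.3 ms.

14.3 ms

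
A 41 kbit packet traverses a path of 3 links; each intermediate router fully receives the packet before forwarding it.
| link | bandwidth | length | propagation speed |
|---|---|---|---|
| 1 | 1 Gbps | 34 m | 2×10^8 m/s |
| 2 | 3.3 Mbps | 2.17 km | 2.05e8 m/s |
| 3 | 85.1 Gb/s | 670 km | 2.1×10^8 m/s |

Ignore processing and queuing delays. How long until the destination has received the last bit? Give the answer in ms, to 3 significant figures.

L = 41000 bits.
Transmission delays (L/R per hop): 0.041, 12.4242, 0.000481786 ms; sum = 12.4657 ms.
Propagation delays (d/s per hop): 0.00017, 0.0105854, 3.19048 ms; sum = 3.20123 ms.
End-to-end = 15.7 ms.

15.7 ms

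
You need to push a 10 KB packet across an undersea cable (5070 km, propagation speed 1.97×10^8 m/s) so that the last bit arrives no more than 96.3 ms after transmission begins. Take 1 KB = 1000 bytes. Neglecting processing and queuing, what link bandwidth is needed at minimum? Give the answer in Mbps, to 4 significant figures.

L = 80000 bits.
Propagation delay = 5070000 / 197000000 = 25.736 ms.
Transmission budget = 96.3 − 25.736 = 70.564 ms.
R ≥ L / t_tx = 80000 bits / 0.070564 s = 1.134 Mbps.

1.134 Mbps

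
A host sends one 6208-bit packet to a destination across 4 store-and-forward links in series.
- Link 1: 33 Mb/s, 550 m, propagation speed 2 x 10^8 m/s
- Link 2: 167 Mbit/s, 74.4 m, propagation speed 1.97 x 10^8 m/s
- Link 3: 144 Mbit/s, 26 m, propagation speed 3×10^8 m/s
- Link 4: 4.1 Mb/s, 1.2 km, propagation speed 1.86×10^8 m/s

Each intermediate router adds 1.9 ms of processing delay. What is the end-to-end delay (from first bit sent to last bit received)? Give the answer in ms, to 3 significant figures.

Transmission delays (L/R per hop): 0.188121, 0.0371737, 0.0431111, 1.51415 ms; sum = 1.78255 ms.
Propagation delays (d/s per hop): 0.00275, 0.000377665, 8.66667e-05, 0.00645161 ms; sum = 0.00966594 ms.
Processing at 3 router(s): 3 × 1.9 ms = 5.7 ms.
End-to-end = 7.49 ms.

7.49 ms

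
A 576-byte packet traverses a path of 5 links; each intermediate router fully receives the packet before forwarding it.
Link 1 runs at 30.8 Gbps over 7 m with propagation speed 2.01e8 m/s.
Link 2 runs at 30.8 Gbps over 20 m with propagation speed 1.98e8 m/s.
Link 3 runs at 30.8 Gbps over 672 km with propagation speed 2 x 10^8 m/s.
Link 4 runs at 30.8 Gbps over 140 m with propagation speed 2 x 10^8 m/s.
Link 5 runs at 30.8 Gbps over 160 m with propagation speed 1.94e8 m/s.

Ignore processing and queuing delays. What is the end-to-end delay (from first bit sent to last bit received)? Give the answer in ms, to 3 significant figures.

L = 576 × 8 = 4608 bits.
Transmission delay per hop = L/R = 4608/30800000000 = 0.00014961 ms; 5 hops → 0.000748052 ms.
Propagation delays (d/s per hop): 3.48259e-05, 0.00010101, 3.36, 0.0007, 0.000824742 ms; sum = 3.36166 ms.
End-to-end = 3.36 ms.

3.36 ms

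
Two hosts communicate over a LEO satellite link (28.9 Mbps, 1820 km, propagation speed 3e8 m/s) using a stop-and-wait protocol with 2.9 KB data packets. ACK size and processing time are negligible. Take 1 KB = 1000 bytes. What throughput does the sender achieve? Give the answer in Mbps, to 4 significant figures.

t_tx = L/R = 23200/28900000 = 0.000802768 s.
t_prop = 1820000/300000000 = 0.00606667 s; RTT = 0.0121333 s.
Cycle = t_tx + RTT = 0.0129361 s.
Throughput = L / cycle = 23200 / 0.0129361 = 1.793 Mbps.

1.793 Mbps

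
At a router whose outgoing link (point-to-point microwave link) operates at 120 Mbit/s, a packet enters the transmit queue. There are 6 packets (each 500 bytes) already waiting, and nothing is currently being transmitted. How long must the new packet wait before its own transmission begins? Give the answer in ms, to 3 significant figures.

0.200 ms

Each queued packet: L/R = 4000/120000000 = 0.0333333 ms.
6 queued → 0.2 ms.
Queuing delay = 0.200 ms.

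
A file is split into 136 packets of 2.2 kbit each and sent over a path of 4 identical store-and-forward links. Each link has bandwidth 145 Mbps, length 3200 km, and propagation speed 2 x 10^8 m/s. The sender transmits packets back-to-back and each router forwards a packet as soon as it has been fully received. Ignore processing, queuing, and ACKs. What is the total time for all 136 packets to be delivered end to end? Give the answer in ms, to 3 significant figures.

Per-hop transmission t_tx = L/R = 2200/145000000 = 0.0151724 ms.
Per-hop propagation t_prop = 3200000/200000000 = 16 ms.
Pipeline fill: first packet needs 4·t_tx to clear all hops; remaining 135 packets each add one t_tx.
Total = (4+136-1)·t_tx + 4·t_prop = 139·0.0151724 + 4·16 = 66.1 ms.

66.1 ms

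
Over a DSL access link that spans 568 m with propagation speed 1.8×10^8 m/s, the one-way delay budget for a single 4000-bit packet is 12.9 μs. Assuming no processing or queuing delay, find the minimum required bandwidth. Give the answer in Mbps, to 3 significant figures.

Propagation delay = 568 / 180000000 = 3.15556 μs.
Transmission budget = 12.9 − 3.15556 = 9.74444 μs.
R ≥ L / t_tx = 4000 bits / 9.74444e-06 s = 410 Mbps.

410 Mbps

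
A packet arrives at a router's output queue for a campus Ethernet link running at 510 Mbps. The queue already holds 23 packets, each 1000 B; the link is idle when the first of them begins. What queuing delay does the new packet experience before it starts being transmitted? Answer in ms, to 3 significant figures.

Each queued packet: L/R = 8000/510000000 = 0.0156863 ms.
23 queued → 0.360784 ms.
Queuing delay = 0.361 ms.

0.361 ms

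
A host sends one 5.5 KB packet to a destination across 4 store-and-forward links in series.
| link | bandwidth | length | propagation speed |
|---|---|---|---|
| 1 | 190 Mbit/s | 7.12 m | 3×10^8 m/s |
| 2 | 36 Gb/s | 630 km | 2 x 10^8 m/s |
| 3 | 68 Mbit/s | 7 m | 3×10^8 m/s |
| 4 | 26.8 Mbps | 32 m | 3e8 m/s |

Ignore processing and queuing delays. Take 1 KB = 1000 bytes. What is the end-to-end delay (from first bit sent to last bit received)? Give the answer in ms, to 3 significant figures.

5.67 ms

L = 44000 bits.
Transmission delays (L/R per hop): 0.231579, 0.00122222, 0.647059, 1.64179 ms; sum = 2.52165 ms.
Propagation delays (d/s per hop): 2.37333e-05, 3.15, 2.33333e-05, 0.000106667 ms; sum = 3.15015 ms.
End-to-end = 5.67 ms.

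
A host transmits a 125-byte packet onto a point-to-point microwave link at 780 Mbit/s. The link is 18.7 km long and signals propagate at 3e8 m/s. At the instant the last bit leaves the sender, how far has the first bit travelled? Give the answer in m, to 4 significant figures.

t_tx = L/R = 1000/780000000 = 1.28205e-06 s.
Distance = s × t_tx = 300000000 × 1.28205e-06 = 384.6 m.

384.6 m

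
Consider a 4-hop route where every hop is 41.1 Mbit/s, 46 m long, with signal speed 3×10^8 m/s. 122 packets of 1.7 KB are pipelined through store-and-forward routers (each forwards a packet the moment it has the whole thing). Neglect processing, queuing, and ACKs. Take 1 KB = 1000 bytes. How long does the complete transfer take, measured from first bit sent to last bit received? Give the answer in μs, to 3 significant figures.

Per-hop transmission t_tx = L/R = 13600/41100000 = 330.9 μs.
Per-hop propagation t_prop = 46/300000000 = 0.153333 μs.
Pipeline fill: first packet needs 4·t_tx to clear all hops; remaining 121 packets each add one t_tx.
Total = (4+122-1)·t_tx + 4·t_prop = 125·330.9 + 4·0.153333 = 41400 μs.

41400 μs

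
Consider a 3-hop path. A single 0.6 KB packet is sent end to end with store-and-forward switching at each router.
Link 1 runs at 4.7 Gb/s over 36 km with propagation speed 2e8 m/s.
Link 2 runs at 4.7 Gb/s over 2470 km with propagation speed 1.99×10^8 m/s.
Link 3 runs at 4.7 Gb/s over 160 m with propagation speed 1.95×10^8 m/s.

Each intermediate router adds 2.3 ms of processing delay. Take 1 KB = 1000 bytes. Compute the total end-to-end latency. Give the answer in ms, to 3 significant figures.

17.2 ms

L = 4800 bits.
Transmission delay per hop = L/R = 4800/4700000000 = 0.00102128 ms; 3 hops → 0.00306383 ms.
Propagation delays (d/s per hop): 0.18, 12.4121, 0.000820513 ms; sum = 12.5929 ms.
Processing at 2 router(s): 2 × 2.3 ms = 4.6 ms.
End-to-end = 17.2 ms.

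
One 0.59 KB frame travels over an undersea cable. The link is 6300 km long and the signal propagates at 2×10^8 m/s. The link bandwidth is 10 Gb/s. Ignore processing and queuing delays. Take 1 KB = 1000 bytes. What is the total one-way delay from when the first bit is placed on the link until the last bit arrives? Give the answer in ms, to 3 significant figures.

L = 4720 bits.
Transmission delay = L/R = 4720 / 10000000000 = 0.000472 ms.
Propagation delay = d/s = 6300000 m / 200000000 m/s = 31.5 ms.
Total = 31.5 ms.

31.5 ms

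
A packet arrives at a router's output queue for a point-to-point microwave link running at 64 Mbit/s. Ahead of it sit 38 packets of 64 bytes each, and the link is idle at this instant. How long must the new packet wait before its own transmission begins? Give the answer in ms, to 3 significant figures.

Each queued packet: L/R = 512/64000000 = 0.008 ms.
38 queued → 0.304 ms.
Queuing delay = 0.304 ms.

0.304 ms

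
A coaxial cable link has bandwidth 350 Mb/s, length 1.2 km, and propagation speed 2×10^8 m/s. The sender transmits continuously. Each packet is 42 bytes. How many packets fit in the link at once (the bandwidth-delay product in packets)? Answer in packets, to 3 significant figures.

Propagation delay = 1200 / 200000000 = 6e-06 s.
BDP = R × t_prop = 350000000 × 6e-06 = 2100 bits.
In packets of 336 bits: 6.25 packets.

6.25 packets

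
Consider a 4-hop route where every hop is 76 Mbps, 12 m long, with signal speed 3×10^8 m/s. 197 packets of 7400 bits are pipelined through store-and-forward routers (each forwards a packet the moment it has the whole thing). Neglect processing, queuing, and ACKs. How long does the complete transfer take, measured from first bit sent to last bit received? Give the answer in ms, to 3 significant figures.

Per-hop transmission t_tx = L/R = 7400/76000000 = 0.0973684 ms.
Per-hop propagation t_prop = 12/300000000 = 4e-05 ms.
Pipeline fill: first packet needs 4·t_tx to clear all hops; remaining 196 packets each add one t_tx.
Total = (4+197-1)·t_tx + 4·t_prop = 200·0.0973684 + 4·4e-05 = 19.5 ms.

19.5 ms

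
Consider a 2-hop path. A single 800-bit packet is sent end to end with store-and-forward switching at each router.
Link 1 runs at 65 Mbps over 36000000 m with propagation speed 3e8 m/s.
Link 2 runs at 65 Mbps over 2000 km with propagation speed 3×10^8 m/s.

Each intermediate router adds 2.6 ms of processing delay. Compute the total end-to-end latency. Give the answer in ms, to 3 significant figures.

Transmission delay per hop = L/R = 800/65000000 = 0.0123077 ms; 2 hops → 0.0246154 ms.
Propagation delays (d/s per hop): 120, 6.66667 ms; sum = 126.667 ms.
Processing at 1 router(s): 1 × 2.6 ms = 2.6 ms.
End-to-end = 129 ms.

129 ms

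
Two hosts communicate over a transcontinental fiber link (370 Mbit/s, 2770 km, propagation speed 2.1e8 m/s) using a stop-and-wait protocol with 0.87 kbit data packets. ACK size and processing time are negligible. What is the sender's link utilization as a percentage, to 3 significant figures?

t_tx = L/R = 870/370000000 = 2.35135e-06 s.
t_prop = 2770000/210000000 = 0.0131905 s; RTT = 0.026381 s.
Cycle = t_tx + RTT = 0.0263833 s.
Utilization = t_tx / cycle = 2.35135e-06/0.0263833 = 0.00891 %.

0.00891 %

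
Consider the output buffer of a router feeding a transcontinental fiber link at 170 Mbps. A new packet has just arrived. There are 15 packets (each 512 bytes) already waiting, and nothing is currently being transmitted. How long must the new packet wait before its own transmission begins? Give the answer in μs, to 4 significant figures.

Each queued packet: L/R = 4096/170000000 = 24.0941 μs.
15 queued → 361.412 μs.
Queuing delay = 361.4 μs.

361.4 μs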